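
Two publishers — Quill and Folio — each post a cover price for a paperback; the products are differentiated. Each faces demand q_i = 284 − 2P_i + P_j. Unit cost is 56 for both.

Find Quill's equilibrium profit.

11552

Quill's profit: π = (P_{Quill} − 56)(284 − 2P_{Quill} + P_{Folio}).
∂π/∂P_{Quill} = 396 − 4P_{Quill} + P_{Folio} = 0 ⇒ P_{Quill} = 99 + 0.25P_{Folio}.
The game is symmetric, so in equilibrium P_{Folio} = P_{Quill}: the reaction function gives 0.75P_{Quill} = 99, hence P_{Quill} = 132.
q_{Quill} = 284 − 2·132 + 132 = 152.
Profit = (132 − 56)·152 = 11552.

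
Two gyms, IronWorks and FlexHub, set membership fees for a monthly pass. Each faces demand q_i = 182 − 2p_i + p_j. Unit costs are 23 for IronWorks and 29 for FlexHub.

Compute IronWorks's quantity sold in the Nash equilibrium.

107.6

IronWorks's profit: π = (p_{IronWorks} − 23)(182 − 2p_{IronWorks} + p_{FlexHub}).
∂π/∂p_{IronWorks} = 228 − 4p_{IronWorks} + p_{FlexHub} = 0 ⇒ p_{IronWorks} = 57 + 0.25p_{FlexHub}.
Similarly p_{FlexHub} = 60 + 0.25p_{IronWorks}.
Substituting the second reaction function into the first: p_{IronWorks} = 57 + 0.25(60 + 0.25p_{IronWorks}), which gives 0.9375p_{IronWorks} = 72 ⇒ p_{IronWorks} = 76.8.
Then p_{FlexHub} = 60 + 0.25·76.8 = 79.2.
q_{IronWorks} = 182 − 2·76.8 + 79.2 = 107.6.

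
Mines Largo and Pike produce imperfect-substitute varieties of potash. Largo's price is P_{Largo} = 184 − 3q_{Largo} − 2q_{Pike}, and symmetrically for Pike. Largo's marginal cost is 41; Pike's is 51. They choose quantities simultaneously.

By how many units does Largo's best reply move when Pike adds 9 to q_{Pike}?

Mine Largo's profit: π = q_{Largo}(184 − 3q_{Largo} − 2q_{Pike}) − 41q_{Largo}.
∂π/∂q_{Largo} = 143 − 6q_{Largo} − 2q_{Pike} = 0 ⇒ q_{Largo} = 143/6 − (1/3)q_{Pike}.
The reaction-function slope is −1/3, so a 9-unit rise in q_{Pike} moves q_{Largo} by −1/3 × 9 = −3. Largo's best response falls — the actions are strategic substitutes.

-3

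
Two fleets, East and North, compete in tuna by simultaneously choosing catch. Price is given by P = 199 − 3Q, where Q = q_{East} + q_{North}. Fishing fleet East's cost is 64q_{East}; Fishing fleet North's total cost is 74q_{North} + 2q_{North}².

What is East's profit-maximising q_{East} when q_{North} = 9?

18

Fishing fleet East's profit: π = q_{East}(199 − 3(q_{East} + q_{North})) − 64q_{East}.
∂π/∂q_{East} = 135 − 6q_{East} − 3q_{North} = 0, so q_{East} = 22.5 − 0.5q_{North}.
At q_{North} = 9: q_{East} = 22.5 − 0.5·9 = 18.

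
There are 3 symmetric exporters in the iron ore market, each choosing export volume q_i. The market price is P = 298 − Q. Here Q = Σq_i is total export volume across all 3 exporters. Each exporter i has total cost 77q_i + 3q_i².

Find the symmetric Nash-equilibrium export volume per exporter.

22.1

A representative exporter's profit is π_i = q_i(298 − Q) − 77q_i − 3q_i², with Q = q_i + Σ_{j≠i} q_j.
First-order condition: 221 − 8q_i − Σ_{j≠i} q_j = 0.
In a symmetric equilibrium every exporter chooses the same q, so Σ_{j≠i} q_j = 2q. The condition becomes 221 − 10q = 0, giving q = 221/10 = 22.1.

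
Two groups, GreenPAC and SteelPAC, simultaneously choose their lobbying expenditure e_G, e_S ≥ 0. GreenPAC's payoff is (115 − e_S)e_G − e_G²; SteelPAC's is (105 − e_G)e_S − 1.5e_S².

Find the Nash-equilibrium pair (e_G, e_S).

48, 19

Expanding GreenPAC's payoff: 115e_G − e_Se_G − e_G².
∂π/∂e_G = 115 − e_S − 2e_G = 0, so e_G = 57.5 − 0.5e_S.
Likewise for SteelPAC: e_S = 35 − (1/3)e_G.
Plugging e_S into GreenPAC's best response: e_G = 57.5 − 0.5(35 − (1/3)e_G) ⇒ (5/6)e_G = 40, so e_G = 48.
Then e_S = 35 − (1/3)·48 = 19.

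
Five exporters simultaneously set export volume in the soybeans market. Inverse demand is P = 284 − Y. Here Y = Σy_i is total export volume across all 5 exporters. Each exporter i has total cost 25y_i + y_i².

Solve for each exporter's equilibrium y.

A representative exporter's profit is π_i = y_i(284 − Y) − 25y_i − y_i², with Y = y_i + Σ_{j≠i} y_j.
First-order condition: 259 − 4y_i − Σ_{j≠i} y_j = 0.
Imposing symmetry (y_j = y for all j) turns Σ_{j≠i} y_j into 4y, so 259 = 8y and y = 32.375.

32.375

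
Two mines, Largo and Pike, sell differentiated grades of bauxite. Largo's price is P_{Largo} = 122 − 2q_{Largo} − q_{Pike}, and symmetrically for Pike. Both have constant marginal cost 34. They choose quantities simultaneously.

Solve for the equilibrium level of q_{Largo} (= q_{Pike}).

Mine Largo's profit: π = q_{Largo}(122 − 2q_{Largo} − q_{Pike}) − 34q_{Largo}.
∂π/∂q_{Largo} = 88 − 4q_{Largo} − q_{Pike} = 0 ⇒ q_{Largo} = 22 − 0.25q_{Pike}.
By symmetry q_{Pike} = q_{Largo}; substituting into the reaction function, 1.25q_{Largo} = 22 and q_{Largo} = 17.6.

17.6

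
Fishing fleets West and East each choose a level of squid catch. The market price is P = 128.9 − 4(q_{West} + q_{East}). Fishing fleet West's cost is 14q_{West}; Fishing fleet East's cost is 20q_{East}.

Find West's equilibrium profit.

Fishing fleet West's profit: π = q_{West}(128.9 − 4(q_{West} + q_{East})) − 14q_{West}.
∂π/∂q_{West} = 114.9 − 8q_{West} − 4q_{East} = 0, so q_{West} = 14.3625 − 0.5q_{East}.
By the same steps for East: q_{East} = 13.6125 − 0.5q_{West}.
Solving the two reaction functions simultaneously: (1 − (−0.5)(−0.5))q_{West} = 14.3625 − 0.5·13.6125, so 0.75q_{West} = 1209/160 and q_{West} = 10.075.
Then q_{East} = 13.6125 − 0.5·10.075 = 8.575.
Price P = 128.9 − 4·18.65 = 54.3.
West's profit: (54.3 − 14)·10.075 = 406.0225.

406.0225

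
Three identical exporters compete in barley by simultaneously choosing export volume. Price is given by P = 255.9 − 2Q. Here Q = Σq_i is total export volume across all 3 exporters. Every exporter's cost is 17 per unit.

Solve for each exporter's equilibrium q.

A representative exporter's profit is π_i = q_i(255.9 − 2Q) − 17q_i, with Q = q_i + Σ_{j≠i} q_j.
First-order condition: 238.9 − 4q_i − 2Σ_{j≠i} q_j = 0.
In a symmetric equilibrium every exporter chooses the same q, so Σ_{j≠i} q_j = 2q. The condition becomes 238.9 − 8q = 0, giving q = 238.9/8 = 29.8625.

29.8625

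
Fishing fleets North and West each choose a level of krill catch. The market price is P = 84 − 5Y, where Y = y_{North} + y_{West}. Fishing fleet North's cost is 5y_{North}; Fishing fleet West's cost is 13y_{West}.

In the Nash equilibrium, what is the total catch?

Fishing fleet North's profit: π = y_{North}(84 − 5(y_{North} + y_{West})) − 5y_{North}.
∂π/∂y_{North} = 79 − 10y_{North} − 5y_{West} = 0, so y_{North} = 7.9 − 0.5y_{West}.
By the same steps for West: y_{West} = 7.1 − 0.5y_{North}.
Substituting the second reaction function into the first: y_{North} = 7.9 − 0.5(7.1 − 0.5y_{North}), which gives 0.75y_{North} = 4.35 ⇒ y_{North} = 5.8.
Then y_{West} = 7.1 − 0.5·5.8 = 4.2.
Total catch: 5.8 + 4.2 = 10.

10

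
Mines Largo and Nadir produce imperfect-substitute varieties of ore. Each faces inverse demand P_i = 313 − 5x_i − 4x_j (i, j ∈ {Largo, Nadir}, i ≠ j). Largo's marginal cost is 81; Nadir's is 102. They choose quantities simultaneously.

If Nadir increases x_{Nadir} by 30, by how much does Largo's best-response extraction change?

Mine Largo's profit: π = x_{Largo}(313 − 5x_{Largo} − 4x_{Nadir}) − 81x_{Largo}.
∂π/∂x_{Largo} = 232 − 10x_{Largo} − 4x_{Nadir} = 0 ⇒ x_{Largo} = 23.2 − 0.4x_{Nadir}.
The reaction-function slope is −0.4, so a 30-unit rise in x_{Nadir} moves x_{Largo} by −0.4 × 30 = −12. Largo's best response falls — the actions are strategic substitutes.

-12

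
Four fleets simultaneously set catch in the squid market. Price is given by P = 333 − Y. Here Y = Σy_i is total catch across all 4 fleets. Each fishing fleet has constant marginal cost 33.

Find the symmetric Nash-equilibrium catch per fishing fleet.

60

A representative fishing fleet's profit is π_i = y_i(333 − Y) − 33y_i, with Y = y_i + Σ_{j≠i} y_j.
First-order condition: 300 − 2y_i − Σ_{j≠i} y_j = 0.
With identical fishing fleets, set every y_j = y: then 300 − 2y − 3y = 0, i.e. y = 300/5 = 60.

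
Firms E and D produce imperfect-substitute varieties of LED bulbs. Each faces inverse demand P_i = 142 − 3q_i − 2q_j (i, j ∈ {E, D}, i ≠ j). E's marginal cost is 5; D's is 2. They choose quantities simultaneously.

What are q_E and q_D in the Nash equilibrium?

16.9375, 17.6875

Firm E's profit: π = q_E(142 − 3q_E − 2q_D) − 5q_E.
∂π/∂q_E = 137 − 6q_E − 2q_D = 0 ⇒ q_E = 137/6 − (1/3)q_D.
Similarly q_D = 70/3 − (1/3)q_E.
Solving the two reaction functions simultaneously: (1 − (−1/3)(−1/3))q_E = 137/6 − (1/3)·(70/3), so (8/9)q_E = 271/18 and q_E = 16.9375.
Then q_D = 70/3 − (1/3)·16.9375 = 17.6875.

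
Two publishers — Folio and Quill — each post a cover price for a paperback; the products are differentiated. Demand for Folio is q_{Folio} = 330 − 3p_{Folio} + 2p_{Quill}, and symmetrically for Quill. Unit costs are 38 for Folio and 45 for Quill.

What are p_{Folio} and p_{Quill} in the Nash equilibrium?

112.3125, 114.9375

Folio's profit: π = (p_{Folio} − 38)(330 − 3p_{Folio} + 2p_{Quill}).
∂π/∂p_{Folio} = 444 − 6p_{Folio} + 2p_{Quill} = 0 ⇒ p_{Folio} = 74 + (1/3)p_{Quill}.
Similarly p_{Quill} = 77.5 + (1/3)p_{Folio}.
Solving the two reaction functions simultaneously: (1 − (1/3)(1/3))p_{Folio} = 74 + (1/3)·77.5, so (8/9)p_{Folio} = 599/6 and p_{Folio} = 112.3125.
Then p_{Quill} = 77.5 + (1/3)·112.3125 = 114.9375.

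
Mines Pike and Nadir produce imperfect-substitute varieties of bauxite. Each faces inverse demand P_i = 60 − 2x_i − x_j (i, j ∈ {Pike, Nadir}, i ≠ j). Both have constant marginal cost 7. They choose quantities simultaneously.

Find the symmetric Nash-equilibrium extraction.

10.6

Mine Pike's profit: π = x_{Pike}(60 − 2x_{Pike} − x_{Nadir}) − 7x_{Pike}.
∂π/∂x_{Pike} = 53 − 4x_{Pike} − x_{Nadir} = 0 ⇒ x_{Pike} = 13.25 − 0.25x_{Nadir}.
By symmetry x_{Nadir} = x_{Pike}; substituting into the reaction function, 1.25x_{Pike} = 13.25 and x_{Pike} = 10.6.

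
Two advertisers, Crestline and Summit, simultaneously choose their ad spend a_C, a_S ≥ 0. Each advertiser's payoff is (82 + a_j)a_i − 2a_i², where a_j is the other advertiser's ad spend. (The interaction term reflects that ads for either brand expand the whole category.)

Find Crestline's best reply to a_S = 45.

Crestline's payoff is (82 + a_S)a_C − 2a_C².
∂π/∂a_C = 82 + a_S − 4a_C = 0, so a_C = 20.5 + 0.25a_S.
At a_S = 45: a_C = 20.5 + 0.25·45 = 31.75.

31.75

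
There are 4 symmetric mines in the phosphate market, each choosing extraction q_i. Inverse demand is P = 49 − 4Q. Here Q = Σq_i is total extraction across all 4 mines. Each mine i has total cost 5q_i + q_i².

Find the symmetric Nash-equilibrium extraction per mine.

2

A representative mine's profit is π_i = q_i(49 − 4Q) − 5q_i − q_i², with Q = q_i + Σ_{j≠i} q_j.
First-order condition: 44 − 10q_i − 4Σ_{j≠i} q_j = 0.
In a symmetric equilibrium every mine chooses the same q, so Σ_{j≠i} q_j = 3q. The condition becomes 44 − 22q = 0, giving q = 44/22 = 2.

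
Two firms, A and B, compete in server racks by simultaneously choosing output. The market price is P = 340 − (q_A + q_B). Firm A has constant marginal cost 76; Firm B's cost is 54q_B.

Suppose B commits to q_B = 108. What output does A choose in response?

78

Firm A's profit: π = q_A(340 − (q_A + q_B)) − 76q_A.
∂π/∂q_A = 264 − 2q_A − q_B = 0, so q_A = 132 − 0.5q_B.
At q_B = 108: q_A = 132 − 0.5·108 = 78.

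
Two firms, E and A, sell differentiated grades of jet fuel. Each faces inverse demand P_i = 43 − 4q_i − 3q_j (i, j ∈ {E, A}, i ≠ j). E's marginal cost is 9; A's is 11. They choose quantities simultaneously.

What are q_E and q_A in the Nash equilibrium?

Firm E's profit: π = q_E(43 − 4q_E − 3q_A) − 9q_E.
∂π/∂q_E = 34 − 8q_E − 3q_A = 0 ⇒ q_E = 4.25 − 0.375q_A.
Similarly q_A = 4 − 0.375q_E.
Plugging q_A into E's best response: q_E = 4.25 − 0.375(4 − 0.375q_E) ⇒ (55/64)q_E = 2.75, so q_E = 3.2.
Then q_A = 4 − 0.375·3.2 = 2.8.

3.2, 2.8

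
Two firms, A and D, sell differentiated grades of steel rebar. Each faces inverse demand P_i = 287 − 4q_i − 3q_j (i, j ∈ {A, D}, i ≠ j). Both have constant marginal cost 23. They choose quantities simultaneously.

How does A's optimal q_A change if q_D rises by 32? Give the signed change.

Firm A's profit: π = q_A(287 − 4q_A − 3q_D) − 23q_A.
∂π/∂q_A = 264 − 8q_A − 3q_D = 0 ⇒ q_A = 33 − 0.375q_D.
The reaction-function slope is −0.375, so a 32-unit rise in q_D moves q_A by −0.375 × 32 = −12. A's best response falls — the actions are strategic substitutes.

-12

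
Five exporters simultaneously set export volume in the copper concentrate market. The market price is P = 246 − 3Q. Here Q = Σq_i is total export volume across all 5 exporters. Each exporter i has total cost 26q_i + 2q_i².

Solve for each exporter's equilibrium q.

10

A representative exporter's profit is π_i = q_i(246 − 3Q) − 26q_i − 2q_i², with Q = q_i + Σ_{j≠i} q_j.
First-order condition: 220 − 10q_i − 3Σ_{j≠i} q_j = 0.
In a symmetric equilibrium every exporter chooses the same q, so Σ_{j≠i} q_j = 4q. The condition becomes 220 − 22q = 0, giving q = 220/22 = 10.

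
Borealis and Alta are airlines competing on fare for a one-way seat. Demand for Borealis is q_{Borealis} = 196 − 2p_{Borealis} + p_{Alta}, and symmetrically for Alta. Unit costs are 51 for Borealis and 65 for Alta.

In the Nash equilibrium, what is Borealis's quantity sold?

100.4

Borealis's profit: π = (p_{Borealis} − 51)(196 − 2p_{Borealis} + p_{Alta}).
∂π/∂p_{Borealis} = 298 − 4p_{Borealis} + p_{Alta} = 0 ⇒ p_{Borealis} = 74.5 + 0.25p_{Alta}.
Similarly p_{Alta} = 81.5 + 0.25p_{Borealis}.
Substituting the second reaction function into the first: p_{Borealis} = 74.5 + 0.25(81.5 + 0.25p_{Borealis}), which gives 0.9375p_{Borealis} = 94.875 ⇒ p_{Borealis} = 101.2.
Then p_{Alta} = 81.5 + 0.25·101.2 = 106.8.
q_{Borealis} = 196 − 2·101.2 + 106.8 = 100.4.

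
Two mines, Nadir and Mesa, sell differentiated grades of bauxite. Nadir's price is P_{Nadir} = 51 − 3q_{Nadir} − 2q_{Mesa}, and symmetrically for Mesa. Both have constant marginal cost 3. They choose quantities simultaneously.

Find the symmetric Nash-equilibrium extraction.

6

Mine Nadir's profit: π = q_{Nadir}(51 − 3q_{Nadir} − 2q_{Mesa}) − 3q_{Nadir}.
∂π/∂q_{Nadir} = 48 − 6q_{Nadir} − 2q_{Mesa} = 0 ⇒ q_{Nadir} = 8 − (1/3)q_{Mesa}.
The game is symmetric, so in equilibrium q_{Mesa} = q_{Nadir}: the reaction function gives (4/3)q_{Nadir} = 8, hence q_{Nadir} = 6.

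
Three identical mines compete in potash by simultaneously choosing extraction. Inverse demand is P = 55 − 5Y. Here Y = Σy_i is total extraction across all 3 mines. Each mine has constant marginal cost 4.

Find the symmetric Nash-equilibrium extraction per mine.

2.55

A representative mine's profit is π_i = y_i(55 − 5Y) − 4y_i, with Y = y_i + Σ_{j≠i} y_j.
First-order condition: 51 − 10y_i − 5Σ_{j≠i} y_j = 0.
Imposing symmetry (y_j = y for all j) turns Σ_{j≠i} y_j into 2y, so 51 = 20y and y = 2.55.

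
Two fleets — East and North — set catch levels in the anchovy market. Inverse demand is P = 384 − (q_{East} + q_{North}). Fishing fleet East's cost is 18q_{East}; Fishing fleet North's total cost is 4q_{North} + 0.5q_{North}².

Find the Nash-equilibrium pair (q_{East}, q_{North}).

143.6, 78.8

Fishing fleet East's profit: π = q_{East}(384 − (q_{East} + q_{North})) − 18q_{East}.
∂π/∂q_{East} = 366 − 2q_{East} − q_{North} = 0, so q_{East} = 183 − 0.5q_{North}.
For North: ∂π/∂q_{North} = 380 − 3q_{North} − q_{East} = 0 ⇒ q_{North} = 380/3 − (1/3)q_{East}.
Solving the two reaction functions simultaneously: (1 − (−0.5)(−1/3))q_{East} = 183 − 0.5·(380/3), so (5/6)q_{East} = 359/3 and q_{East} = 143.6.
Then q_{North} = 380/3 − (1/3)·143.6 = 78.8.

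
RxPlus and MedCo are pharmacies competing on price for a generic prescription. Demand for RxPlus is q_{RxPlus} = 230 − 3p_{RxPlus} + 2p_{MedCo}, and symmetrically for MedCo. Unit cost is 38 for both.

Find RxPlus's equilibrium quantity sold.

144

RxPlus's profit: π = (p_{RxPlus} − 38)(230 − 3p_{RxPlus} + 2p_{MedCo}).
∂π/∂p_{RxPlus} = 344 − 6p_{RxPlus} + 2p_{MedCo} = 0 ⇒ p_{RxPlus} = 172/3 + (1/3)p_{MedCo}.
Setting p_{RxPlus} = p_{MedCo} in the reaction function: p_{RxPlus} = 172/3 + (1/3)p_{RxPlus}, so p_{RxPlus} = (172/3) / (2/3) = 86.
q_{RxPlus} = 230 − 3·86 + 2·86 = 144.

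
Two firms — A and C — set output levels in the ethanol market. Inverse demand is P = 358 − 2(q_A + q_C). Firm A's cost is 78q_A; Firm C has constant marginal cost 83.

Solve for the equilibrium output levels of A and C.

47.5, 45

Firm A's profit: π = q_A(358 − 2(q_A + q_C)) − 78q_A.
∂π/∂q_A = 280 − 4q_A − 2q_C = 0, so q_A = 70 − 0.5q_C.
By the same steps for C: q_C = 68.75 − 0.5q_A.
Plugging q_C into A's best response: q_A = 70 − 0.5(68.75 − 0.5q_A) ⇒ 0.75q_A = 35.625, so q_A = 47.5.
Then q_C = 68.75 − 0.5·47.5 = 45.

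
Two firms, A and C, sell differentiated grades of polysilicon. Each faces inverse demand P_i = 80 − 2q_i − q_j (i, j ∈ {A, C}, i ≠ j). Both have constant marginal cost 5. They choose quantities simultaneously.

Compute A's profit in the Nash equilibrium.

450

Firm A's profit: π = q_A(80 − 2q_A − q_C) − 5q_A.
∂π/∂q_A = 75 − 4q_A − q_C = 0 ⇒ q_A = 18.75 − 0.25q_C.
By symmetry q_C = q_A; substituting into the reaction function, 1.25q_A = 18.75 and q_A = 15.
P_A = 80 − 2·15 − 15 = 35.
Profit = (35 − 5)·15 = 450.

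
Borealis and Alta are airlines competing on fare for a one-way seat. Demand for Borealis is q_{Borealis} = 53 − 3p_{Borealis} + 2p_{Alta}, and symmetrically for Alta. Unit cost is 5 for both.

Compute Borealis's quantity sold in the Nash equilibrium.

36

Borealis's profit: π = (p_{Borealis} − 5)(53 − 3p_{Borealis} + 2p_{Alta}).
∂π/∂p_{Borealis} = 68 − 6p_{Borealis} + 2p_{Alta} = 0 ⇒ p_{Borealis} = 34/3 + (1/3)p_{Alta}.
The game is symmetric, so in equilibrium p_{Alta} = p_{Borealis}: the reaction function gives (2/3)p_{Borealis} = 34/3, hence p_{Borealis} = 17.
q_{Borealis} = 53 − 3·17 + 2·17 = 36.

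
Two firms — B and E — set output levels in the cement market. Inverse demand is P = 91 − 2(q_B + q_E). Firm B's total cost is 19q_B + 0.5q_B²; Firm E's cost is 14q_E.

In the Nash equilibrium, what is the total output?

23.4375

Firm B's profit: π = q_B(91 − 2(q_B + q_E)) − 19q_B − 0.5q_B².
∂π/∂q_B = 72 − 5q_B − 2q_E = 0, so q_B = 14.4 − 0.4q_E.
For E: ∂π/∂q_E = 77 − 4q_E − 2q_B = 0 ⇒ q_E = 19.25 − 0.5q_B.
Solving the two reaction functions simultaneously: (1 − (−0.4)(−0.5))q_B = 14.4 − 0.4·19.25, so 0.8q_B = 6.7 and q_B = 8.375.
Then q_E = 19.25 − 0.5·8.375 = 15.0625.
Total output: 8.375 + 15.0625 = 23.4375.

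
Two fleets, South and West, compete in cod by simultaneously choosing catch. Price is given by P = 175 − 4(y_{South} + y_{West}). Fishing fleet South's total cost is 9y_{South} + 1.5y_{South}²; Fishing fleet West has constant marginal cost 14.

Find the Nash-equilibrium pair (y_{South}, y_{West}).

Fishing fleet South's profit: π = y_{South}(175 − 4(y_{South} + y_{West})) − 9y_{South} − 1.5y_{South}².
∂π/∂y_{South} = 166 − 11y_{South} − 4y_{West} = 0, so y_{South} = 166/11 − (4/11)y_{West}.
For West: ∂π/∂y_{West} = 161 − 8y_{West} − 4y_{South} = 0 ⇒ y_{West} = 20.125 − 0.5y_{South}.
Substituting the second reaction function into the first: y_{South} = 166/11 − (4/11)(20.125 − 0.5y_{South}), which gives (9/11)y_{South} = 171/22 ⇒ y_{South} = 9.5.
Then y_{West} = 20.125 − 0.5·9.5 = 15.375.

9.5, 15.375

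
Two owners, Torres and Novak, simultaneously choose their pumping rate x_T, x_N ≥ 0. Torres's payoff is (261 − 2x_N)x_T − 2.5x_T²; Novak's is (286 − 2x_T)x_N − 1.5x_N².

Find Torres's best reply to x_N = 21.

Expanding Torres's payoff: 261x_T − 2x_Nx_T − 2.5x_T².
∂π/∂x_T = 261 − 2x_N − 5x_T = 0, so x_T = 52.2 − 0.4x_N.
At x_N = 21: x_T = 52.2 − 0.4·21 = 43.8.

43.8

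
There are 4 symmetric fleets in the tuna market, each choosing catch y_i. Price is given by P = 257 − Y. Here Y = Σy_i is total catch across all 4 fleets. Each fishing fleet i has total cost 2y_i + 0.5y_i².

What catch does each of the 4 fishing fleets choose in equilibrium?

A representative fishing fleet's profit is π_i = y_i(257 − Y) − 2y_i − 0.5y_i², with Y = y_i + Σ_{j≠i} y_j.
First-order condition: 255 − 3y_i − Σ_{j≠i} y_j = 0.
With identical fishing fleets, set every y_j = y: then 255 − 3y − 3y = 0, i.e. y = 255/6 = 42.5.

42.5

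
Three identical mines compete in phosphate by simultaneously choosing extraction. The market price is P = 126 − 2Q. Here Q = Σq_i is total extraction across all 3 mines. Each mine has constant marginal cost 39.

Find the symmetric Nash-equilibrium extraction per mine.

A representative mine's profit is π_i = q_i(126 − 2Q) − 39q_i, with Q = q_i + Σ_{j≠i} q_j.
First-order condition: 87 − 4q_i − 2Σ_{j≠i} q_j = 0.
With identical mines, set every q_j = q: then 87 − 4q − 4q = 0, i.e. q = 87/8 = 10.875.

10.875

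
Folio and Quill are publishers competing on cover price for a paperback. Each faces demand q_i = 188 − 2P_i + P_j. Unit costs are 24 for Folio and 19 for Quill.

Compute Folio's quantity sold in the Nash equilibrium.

108

Folio's profit: π = (P_{Folio} − 24)(188 − 2P_{Folio} + P_{Quill}).
∂π/∂P_{Folio} = 236 − 4P_{Folio} + P_{Quill} = 0 ⇒ P_{Folio} = 59 + 0.25P_{Quill}.
Similarly P_{Quill} = 56.5 + 0.25P_{Folio}.
Solving the two reaction functions simultaneously: (1 − (0.25)(0.25))P_{Folio} = 59 + 0.25·56.5, so 0.9375P_{Folio} = 73.125 and P_{Folio} = 78.
Then P_{Quill} = 56.5 + 0.25·78 = 76.
q_{Folio} = 188 − 2·78 + 76 = 108.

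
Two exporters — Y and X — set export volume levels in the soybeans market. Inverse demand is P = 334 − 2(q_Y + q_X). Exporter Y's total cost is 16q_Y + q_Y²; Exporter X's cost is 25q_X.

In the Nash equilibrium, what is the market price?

Exporter Y's profit: π = q_Y(334 − 2(q_Y + q_X)) − 16q_Y − q_Y².
∂π/∂q_Y = 318 − 6q_Y − 2q_X = 0, so q_Y = 53 − (1/3)q_X.
For X: ∂π/∂q_X = 309 − 4q_X − 2q_Y = 0 ⇒ q_X = 77.25 − 0.5q_Y.
Plugging q_X into Y's best response: q_Y = 53 − (1/3)(77.25 − 0.5q_Y) ⇒ (5/6)q_Y = 27.25, so q_Y = 32.7.
Then q_X = 77.25 − 0.5·32.7 = 60.9.
Equilibrium price: P = 334 − 2·93.6 = 146.8.

146.8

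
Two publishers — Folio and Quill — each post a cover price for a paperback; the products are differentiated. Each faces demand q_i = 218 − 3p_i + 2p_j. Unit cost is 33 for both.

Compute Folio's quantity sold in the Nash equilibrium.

138.75

Folio's profit: π = (p_{Folio} − 33)(218 − 3p_{Folio} + 2p_{Quill}).
∂π/∂p_{Folio} = 317 − 6p_{Folio} + 2p_{Quill} = 0 ⇒ p_{Folio} = 317/6 + (1/3)p_{Quill}.
By symmetry p_{Quill} = p_{Folio}; substituting into the reaction function, (2/3)p_{Folio} = 317/6 and p_{Folio} = 79.25.
q_{Folio} = 218 − 3·79.25 + 2·79.25 = 138.75.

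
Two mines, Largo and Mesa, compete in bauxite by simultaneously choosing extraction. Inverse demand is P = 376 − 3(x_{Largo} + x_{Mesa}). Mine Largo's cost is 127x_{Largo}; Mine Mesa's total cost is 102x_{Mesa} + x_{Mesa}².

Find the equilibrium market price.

Mine Largo's profit: π = x_{Largo}(376 − 3(x_{Largo} + x_{Mesa})) − 127x_{Largo}.
∂π/∂x_{Largo} = 249 − 6x_{Largo} − 3x_{Mesa} = 0, so x_{Largo} = 41.5 − 0.5x_{Mesa}.
For Mesa: ∂π/∂x_{Mesa} = 274 − 8x_{Mesa} − 3x_{Largo} = 0 ⇒ x_{Mesa} = 34.25 − 0.375x_{Largo}.
Substituting the second reaction function into the first: x_{Largo} = 41.5 − 0.5(34.25 − 0.375x_{Largo}), which gives 0.8125x_{Largo} = 24.375 ⇒ x_{Largo} = 30.
Then x_{Mesa} = 34.25 − 0.375·30 = 23.
Equilibrium price: P = 376 − 3·53 = 217.

217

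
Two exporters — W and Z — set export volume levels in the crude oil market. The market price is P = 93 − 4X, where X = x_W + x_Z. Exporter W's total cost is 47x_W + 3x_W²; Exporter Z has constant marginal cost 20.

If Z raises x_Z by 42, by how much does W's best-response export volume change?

Exporter W's profit: π = x_W(93 − 4(x_W + x_Z)) − 47x_W − 3x_W².
∂π/∂x_W = 46 − 14x_W − 4x_Z = 0, so x_W = 23/7 − (2/7)x_Z.
The reaction-function slope is −2/7, so a 42-unit rise in x_Z moves x_W by −2/7 × 42 = −12. W's best response falls — the actions are strategic substitutes.

-12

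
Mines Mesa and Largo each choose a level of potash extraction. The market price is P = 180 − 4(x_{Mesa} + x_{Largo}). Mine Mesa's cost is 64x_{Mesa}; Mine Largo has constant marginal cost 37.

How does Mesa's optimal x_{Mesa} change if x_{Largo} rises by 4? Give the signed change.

-2

Mine Mesa's profit: π = x_{Mesa}(180 − 4(x_{Mesa} + x_{Largo})) − 64x_{Mesa}.
∂π/∂x_{Mesa} = 116 − 8x_{Mesa} − 4x_{Largo} = 0, so x_{Mesa} = 14.5 − 0.5x_{Largo}.
The reaction-function slope is −0.5, so a 4-unit rise in x_{Largo} moves x_{Mesa} by −0.5 × 4 = −2. Mesa's best response falls — the actions are strategic substitutes.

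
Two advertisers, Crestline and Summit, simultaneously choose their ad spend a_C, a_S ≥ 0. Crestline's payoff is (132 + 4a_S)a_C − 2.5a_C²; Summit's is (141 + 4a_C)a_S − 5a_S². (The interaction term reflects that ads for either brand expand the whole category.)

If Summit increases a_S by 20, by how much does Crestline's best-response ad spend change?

Expanding Crestline's payoff: 132a_C + 4a_Sa_C − 2.5a_C².
∂π/∂a_C = 132 + 4a_S − 5a_C = 0, so a_C = 26.4 + 0.8a_S.
The reaction-function slope is 0.8, so a 20-unit rise in a_S moves a_C by 0.8 × 20 = 16. Crestline's best response rises — the actions are strategic complements.

16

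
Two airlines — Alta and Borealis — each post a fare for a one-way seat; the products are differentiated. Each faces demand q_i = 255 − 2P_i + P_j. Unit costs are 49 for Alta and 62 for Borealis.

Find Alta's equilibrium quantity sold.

140.8

Alta's profit: π = (P_{Alta} − 49)(255 − 2P_{Alta} + P_{Borealis}).
∂π/∂P_{Alta} = 353 − 4P_{Alta} + P_{Borealis} = 0 ⇒ P_{Alta} = 88.25 + 0.25P_{Borealis}.
Similarly P_{Borealis} = 94.75 + 0.25P_{Alta}.
Substituting the second reaction function into the first: P_{Alta} = 88.25 + 0.25(94.75 + 0.25P_{Alta}), which gives 0.9375P_{Alta} = 111.9375 ⇒ P_{Alta} = 119.4.
Then P_{Borealis} = 94.75 + 0.25·119.4 = 124.6.
q_{Alta} = 255 − 2·119.4 + 124.6 = 140.8.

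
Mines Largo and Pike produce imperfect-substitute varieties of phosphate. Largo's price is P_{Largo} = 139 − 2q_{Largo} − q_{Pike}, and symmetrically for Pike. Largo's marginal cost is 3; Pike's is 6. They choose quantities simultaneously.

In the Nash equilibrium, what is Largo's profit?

1501.52

Mine Largo's profit: π = q_{Largo}(139 − 2q_{Largo} − q_{Pike}) − 3q_{Largo}.
∂π/∂q_{Largo} = 136 − 4q_{Largo} − q_{Pike} = 0 ⇒ q_{Largo} = 34 − 0.25q_{Pike}.
Similarly q_{Pike} = 33.25 − 0.25q_{Largo}.
Substituting the second reaction function into the first: q_{Largo} = 34 − 0.25(33.25 − 0.25q_{Largo}), which gives 0.9375q_{Largo} = 25.6875 ⇒ q_{Largo} = 27.4.
Then q_{Pike} = 33.25 − 0.25·27.4 = 26.4.
P_{Largo} = 139 − 2·27.4 − 26.4 = 57.8.
Profit = (57.8 − 3)·27.4 = 1501.52.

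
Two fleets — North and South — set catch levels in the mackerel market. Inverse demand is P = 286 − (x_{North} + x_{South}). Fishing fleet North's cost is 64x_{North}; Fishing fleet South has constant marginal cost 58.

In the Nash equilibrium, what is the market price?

Fishing fleet North's profit: π = x_{North}(286 − (x_{North} + x_{South})) − 64x_{North}.
∂π/∂x_{North} = 222 − 2x_{North} − x_{South} = 0, so x_{North} = 111 − 0.5x_{South}.
By the same steps for South: x_{South} = 114 − 0.5x_{North}.
Substituting the second reaction function into the first: x_{North} = 111 − 0.5(114 − 0.5x_{North}), which gives 0.75x_{North} = 54 ⇒ x_{North} = 72.
Then x_{South} = 114 − 0.5·72 = 78.
Equilibrium price: P = 286 − 150 = 136.

136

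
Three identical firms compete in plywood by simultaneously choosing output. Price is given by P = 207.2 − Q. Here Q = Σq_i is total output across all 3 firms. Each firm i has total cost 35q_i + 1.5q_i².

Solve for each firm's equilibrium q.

A representative firm's profit is π_i = q_i(207.2 − Q) − 35q_i − 1.5q_i², with Q = q_i + Σ_{j≠i} q_j.
First-order condition: 172.2 − 5q_i − Σ_{j≠i} q_j = 0.
With identical firms, set every q_j = q: then 172.2 − 5q − 2q = 0, i.e. q = 172.2/7 = 24.6.

24.6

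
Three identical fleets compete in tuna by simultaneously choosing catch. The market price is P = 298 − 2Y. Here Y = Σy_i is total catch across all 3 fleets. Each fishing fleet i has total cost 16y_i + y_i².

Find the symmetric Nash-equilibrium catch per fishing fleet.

A representative fishing fleet's profit is π_i = y_i(298 − 2Y) − 16y_i − y_i², with Y = y_i + Σ_{j≠i} y_j.
First-order condition: 282 − 6y_i − 2Σ_{j≠i} y_j = 0.
In a symmetric equilibrium every fishing fleet chooses the same y, so Σ_{j≠i} y_j = 2y. The condition becomes 282 − 10y = 0, giving y = 282/10 = 28.2.

28.2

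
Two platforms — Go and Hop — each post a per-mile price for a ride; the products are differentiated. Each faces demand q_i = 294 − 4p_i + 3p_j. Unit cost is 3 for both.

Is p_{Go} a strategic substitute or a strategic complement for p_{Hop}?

Go's profit: π = (p_{Go} − 3)(294 − 4p_{Go} + 3p_{Hop}).
∂π/∂p_{Go} = 306 − 8p_{Go} + 3p_{Hop} = 0 ⇒ p_{Go} = 38.25 + 0.375p_{Hop}.
The best-response slope dp_{Go}/dp_{Hop} = 0.375 > 0: the reaction function is upward-sloping, so the choices are strategic complements.

strategic complements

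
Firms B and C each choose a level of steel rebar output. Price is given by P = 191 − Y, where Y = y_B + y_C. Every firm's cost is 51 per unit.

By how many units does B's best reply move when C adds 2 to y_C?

-1

Firm B's profit: π = y_B(191 − (y_B + y_C)) − 51y_B.
∂π/∂y_B = 140 − 2y_B − y_C = 0, so y_B = 70 − 0.5y_C.
The reaction-function slope is −0.5, so a 2-unit rise in y_C moves y_B by −0.5 × 2 = −1. B's best response falls — the actions are strategic substitutes.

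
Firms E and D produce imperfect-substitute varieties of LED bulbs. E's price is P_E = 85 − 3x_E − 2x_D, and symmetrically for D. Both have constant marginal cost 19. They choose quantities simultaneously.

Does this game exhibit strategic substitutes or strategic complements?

Firm E's profit: π = x_E(85 − 3x_E − 2x_D) − 19x_E.
∂π/∂x_E = 66 − 6x_E − 2x_D = 0 ⇒ x_E = 11 − (1/3)x_D.
The best-response slope dx_E/dx_D = −1/3 < 0: the reaction function is downward-sloping, so the choices are strategic substitutes.

strategic substitutes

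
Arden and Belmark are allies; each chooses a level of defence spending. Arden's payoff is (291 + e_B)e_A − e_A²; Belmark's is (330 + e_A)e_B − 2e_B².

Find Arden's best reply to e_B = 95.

Expanding Arden's payoff: 291e_A + e_Be_A − e_A².
∂π/∂e_A = 291 + e_B − 2e_A = 0, so e_A = 145.5 + 0.5e_B.
At e_B = 95: e_A = 145.5 + 0.5·95 = 193.

193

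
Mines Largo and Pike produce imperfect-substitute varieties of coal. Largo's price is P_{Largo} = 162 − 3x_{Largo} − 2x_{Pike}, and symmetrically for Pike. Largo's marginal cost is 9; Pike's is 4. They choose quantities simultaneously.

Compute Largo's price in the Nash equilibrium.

65.4375

Mine Largo's profit: π = x_{Largo}(162 − 3x_{Largo} − 2x_{Pike}) − 9x_{Largo}.
∂π/∂x_{Largo} = 153 − 6x_{Largo} − 2x_{Pike} = 0 ⇒ x_{Largo} = 25.5 − (1/3)x_{Pike}.
Similarly x_{Pike} = 79/3 − (1/3)x_{Largo}.
Substituting the second reaction function into the first: x_{Largo} = 25.5 − (1/3)(79/3 − (1/3)x_{Largo}), which gives (8/9)x_{Largo} = 301/18 ⇒ x_{Largo} = 18.8125.
Then x_{Pike} = 79/3 − (1/3)·18.8125 = 20.0625.
P_{Largo} = 162 − 3·18.8125 − 2·20.0625 = 65.4375.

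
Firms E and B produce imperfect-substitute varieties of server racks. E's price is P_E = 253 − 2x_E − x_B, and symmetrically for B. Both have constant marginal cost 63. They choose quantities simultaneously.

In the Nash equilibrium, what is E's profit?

Firm E's profit: π = x_E(253 − 2x_E − x_B) − 63x_E.
∂π/∂x_E = 190 − 4x_E − x_B = 0 ⇒ x_E = 47.5 − 0.25x_B.
The game is symmetric, so in equilibrium x_B = x_E: the reaction function gives 1.25x_E = 47.5, hence x_E = 38.
P_E = 253 − 2·38 − 38 = 139.
Profit = (139 − 63)·38 = 2888.

2888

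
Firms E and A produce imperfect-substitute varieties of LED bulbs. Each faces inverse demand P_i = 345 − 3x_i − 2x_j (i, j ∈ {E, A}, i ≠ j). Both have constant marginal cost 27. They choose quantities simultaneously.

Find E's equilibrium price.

146.25

Firm E's profit: π = x_E(345 − 3x_E − 2x_A) − 27x_E.
∂π/∂x_E = 318 − 6x_E − 2x_A = 0 ⇒ x_E = 53 − (1/3)x_A.
The game is symmetric, so in equilibrium x_A = x_E: the reaction function gives (4/3)x_E = 53, hence x_E = 39.75.
P_E = 345 − 3·39.75 − 2·39.75 = 146.25.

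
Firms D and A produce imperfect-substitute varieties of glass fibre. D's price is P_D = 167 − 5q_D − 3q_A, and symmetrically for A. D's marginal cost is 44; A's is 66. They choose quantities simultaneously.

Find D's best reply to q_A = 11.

Firm D's profit: π = q_D(167 − 5q_D − 3q_A) − 44q_D.
∂π/∂q_D = 123 − 10q_D − 3q_A = 0 ⇒ q_D = 12.3 − 0.3q_A.
At q_A = 11: q_D = 12.3 − 0.3·11 = 9.

9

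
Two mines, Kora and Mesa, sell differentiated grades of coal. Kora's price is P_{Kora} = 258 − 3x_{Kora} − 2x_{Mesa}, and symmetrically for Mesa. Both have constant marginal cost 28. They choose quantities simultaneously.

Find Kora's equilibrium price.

Mine Kora's profit: π = x_{Kora}(258 − 3x_{Kora} − 2x_{Mesa}) − 28x_{Kora}.
∂π/∂x_{Kora} = 230 − 6x_{Kora} − 2x_{Mesa} = 0 ⇒ x_{Kora} = 115/3 − (1/3)x_{Mesa}.
Setting x_{Kora} = x_{Mesa} in the reaction function: x_{Kora} = 115/3 − (1/3)x_{Kora}, so x_{Kora} = (115/3) / (4/3) = 28.75.
P_{Kora} = 258 − 3·28.75 − 2·28.75 = 114.25.

114.25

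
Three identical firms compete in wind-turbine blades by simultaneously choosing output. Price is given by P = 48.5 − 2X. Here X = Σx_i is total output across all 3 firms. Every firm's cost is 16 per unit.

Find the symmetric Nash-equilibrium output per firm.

A representative firm's profit is π_i = x_i(48.5 − 2X) − 16x_i, with X = x_i + Σ_{j≠i} x_j.
First-order condition: 32.5 − 4x_i − 2Σ_{j≠i} x_j = 0.
Imposing symmetry (x_j = x for all j) turns Σ_{j≠i} x_j into 2x, so 32.5 = 8x and x = 4.0625.

4.0625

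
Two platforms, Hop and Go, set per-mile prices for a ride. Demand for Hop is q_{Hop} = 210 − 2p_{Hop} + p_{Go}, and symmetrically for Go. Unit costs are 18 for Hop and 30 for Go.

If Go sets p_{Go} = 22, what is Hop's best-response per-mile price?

Hop's profit: π = (p_{Hop} − 18)(210 − 2p_{Hop} + p_{Go}).
∂π/∂p_{Hop} = 246 − 4p_{Hop} + p_{Go} = 0 ⇒ p_{Hop} = 61.5 + 0.25p_{Go}.
At p_{Go} = 22: p_{Hop} = 61.5 + 0.25·22 = 67.

67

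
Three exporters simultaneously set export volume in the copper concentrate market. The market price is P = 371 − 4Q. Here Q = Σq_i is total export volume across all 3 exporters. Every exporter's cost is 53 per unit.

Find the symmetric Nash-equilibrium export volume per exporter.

19.875

A representative exporter's profit is π_i = q_i(371 − 4Q) − 53q_i, with Q = q_i + Σ_{j≠i} q_j.
First-order condition: 318 − 8q_i − 4Σ_{j≠i} q_j = 0.
With identical exporters, set every q_j = q: then 318 − 8q − 8q = 0, i.e. q = 318/16 = 19.875.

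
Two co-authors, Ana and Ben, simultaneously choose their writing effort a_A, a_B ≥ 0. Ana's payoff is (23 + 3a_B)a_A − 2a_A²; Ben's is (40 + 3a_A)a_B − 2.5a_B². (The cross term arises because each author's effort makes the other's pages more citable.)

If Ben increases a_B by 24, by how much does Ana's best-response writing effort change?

Expanding Ana's payoff: 23a_A + 3a_Ba_A − 2a_A².
∂π/∂a_A = 23 + 3a_B − 4a_A = 0, so a_A = 5.75 + 0.75a_B.
The reaction-function slope is 0.75, so a 24-unit rise in a_B moves a_A by 0.75 × 24 = 18. Ana's best response rises — the actions are strategic complements.

18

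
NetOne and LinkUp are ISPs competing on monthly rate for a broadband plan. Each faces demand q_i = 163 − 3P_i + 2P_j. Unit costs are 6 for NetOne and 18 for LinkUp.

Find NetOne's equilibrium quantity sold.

124.5

NetOne's profit: π = (P_{NetOne} − 6)(163 − 3P_{NetOne} + 2P_{LinkUp}).
∂π/∂P_{NetOne} = 181 − 6P_{NetOne} + 2P_{LinkUp} = 0 ⇒ P_{NetOne} = 181/6 + (1/3)P_{LinkUp}.
Similarly P_{LinkUp} = 217/6 + (1/3)P_{NetOne}.
Substituting the second reaction function into the first: P_{NetOne} = 181/6 + (1/3)(217/6 + (1/3)P_{NetOne}), which gives (8/9)P_{NetOne} = 380/9 ⇒ P_{NetOne} = 47.5.
Then P_{LinkUp} = 217/6 + (1/3)·47.5 = 52.
q_{NetOne} = 163 − 3·47.5 + 2·52 = 124.5.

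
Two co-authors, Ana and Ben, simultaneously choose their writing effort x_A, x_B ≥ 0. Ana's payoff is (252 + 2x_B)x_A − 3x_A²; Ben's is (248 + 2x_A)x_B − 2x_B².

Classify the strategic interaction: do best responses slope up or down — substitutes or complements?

Expanding Ana's payoff: 252x_A + 2x_Bx_A − 3x_A².
∂π/∂x_A = 252 + 2x_B − 6x_A = 0, so x_A = 42 + (1/3)x_B.
The best-response slope dx_A/dx_B = 1/3 > 0: the reaction function is upward-sloping, so the choices are strategic complements.

strategic complements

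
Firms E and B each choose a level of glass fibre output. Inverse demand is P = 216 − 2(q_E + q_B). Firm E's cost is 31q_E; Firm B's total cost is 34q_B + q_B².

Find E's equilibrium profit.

Firm E's profit: π = q_E(216 − 2(q_E + q_B)) − 31q_E.
∂π/∂q_E = 185 − 4q_E − 2q_B = 0, so q_E = 46.25 − 0.5q_B.
For B: ∂π/∂q_B = 182 − 6q_B − 2q_E = 0 ⇒ q_B = 91/3 − (1/3)q_E.
Solving the two reaction functions simultaneously: (1 − (−0.5)(−1/3))q_E = 46.25 − 0.5·(91/3), so (5/6)q_E = 373/12 and q_E = 37.3.
Then q_B = 91/3 − (1/3)·37.3 = 17.9.
Price P = 216 − 2·55.2 = 105.6.
E's profit: (105.6 − 31)·37.3 = 2782.58.

2782.58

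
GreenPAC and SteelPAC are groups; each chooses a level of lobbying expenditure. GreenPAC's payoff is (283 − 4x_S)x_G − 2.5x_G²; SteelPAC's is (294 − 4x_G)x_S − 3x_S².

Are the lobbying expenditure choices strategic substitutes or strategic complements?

Expanding GreenPAC's payoff: 283x_G − 4x_Sx_G − 2.5x_G².
∂π/∂x_G = 283 − 4x_S − 5x_G = 0, so x_G = 56.6 − 0.8x_S.
The best-response slope dx_G/dx_S = −0.8 < 0: the reaction function is downward-sloping, so the choices are strategic substitutes.

strategic substitutes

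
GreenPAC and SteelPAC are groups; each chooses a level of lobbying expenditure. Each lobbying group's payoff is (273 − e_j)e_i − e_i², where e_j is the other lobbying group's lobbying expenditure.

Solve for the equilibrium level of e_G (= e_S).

91

GreenPAC's payoff is (273 − e_S)e_G − e_G².
∂π/∂e_G = 273 − e_S − 2e_G = 0, so e_G = 136.5 − 0.5e_S.
By symmetry e_S = e_G; substituting into the reaction function, 1.5e_G = 136.5 and e_G = 91.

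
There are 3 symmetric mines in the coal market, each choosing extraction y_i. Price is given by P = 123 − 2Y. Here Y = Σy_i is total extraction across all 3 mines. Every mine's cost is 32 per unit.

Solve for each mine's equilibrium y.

11.375

A representative mine's profit is π_i = y_i(123 − 2Y) − 32y_i, with Y = y_i + Σ_{j≠i} y_j.
First-order condition: 91 − 4y_i − 2Σ_{j≠i} y_j = 0.
Imposing symmetry (y_j = y for all j) turns Σ_{j≠i} y_j into 2y, so 91 = 8y and y = 11.375.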